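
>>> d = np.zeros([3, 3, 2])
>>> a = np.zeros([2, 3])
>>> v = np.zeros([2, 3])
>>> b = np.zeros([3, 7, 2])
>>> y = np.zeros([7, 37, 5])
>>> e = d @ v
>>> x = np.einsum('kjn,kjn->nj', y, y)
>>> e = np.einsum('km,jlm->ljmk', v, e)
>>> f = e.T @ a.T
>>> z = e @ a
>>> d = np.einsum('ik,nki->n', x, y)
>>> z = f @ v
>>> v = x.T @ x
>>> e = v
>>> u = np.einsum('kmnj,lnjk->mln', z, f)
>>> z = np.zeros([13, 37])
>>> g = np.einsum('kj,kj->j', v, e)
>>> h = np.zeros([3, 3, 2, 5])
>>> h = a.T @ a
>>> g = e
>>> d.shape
(7,)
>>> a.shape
(2, 3)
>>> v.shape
(37, 37)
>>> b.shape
(3, 7, 2)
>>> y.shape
(7, 37, 5)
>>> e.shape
(37, 37)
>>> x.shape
(5, 37)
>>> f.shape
(2, 3, 3, 2)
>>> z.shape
(13, 37)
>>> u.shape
(3, 2, 3)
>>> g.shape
(37, 37)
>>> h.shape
(3, 3)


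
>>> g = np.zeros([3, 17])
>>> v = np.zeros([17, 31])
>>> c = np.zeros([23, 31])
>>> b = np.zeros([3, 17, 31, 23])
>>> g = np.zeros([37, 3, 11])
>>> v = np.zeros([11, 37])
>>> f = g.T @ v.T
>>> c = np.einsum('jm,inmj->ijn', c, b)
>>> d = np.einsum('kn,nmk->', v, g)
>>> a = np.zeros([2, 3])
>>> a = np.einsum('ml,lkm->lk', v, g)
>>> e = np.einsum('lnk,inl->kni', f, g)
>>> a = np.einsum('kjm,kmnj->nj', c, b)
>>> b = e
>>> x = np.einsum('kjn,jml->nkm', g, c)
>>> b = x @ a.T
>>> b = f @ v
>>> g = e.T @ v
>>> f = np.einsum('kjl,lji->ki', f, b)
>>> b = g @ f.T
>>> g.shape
(37, 3, 37)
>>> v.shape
(11, 37)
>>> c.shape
(3, 23, 17)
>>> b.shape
(37, 3, 11)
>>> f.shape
(11, 37)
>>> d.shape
()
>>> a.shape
(31, 23)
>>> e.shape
(11, 3, 37)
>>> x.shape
(11, 37, 23)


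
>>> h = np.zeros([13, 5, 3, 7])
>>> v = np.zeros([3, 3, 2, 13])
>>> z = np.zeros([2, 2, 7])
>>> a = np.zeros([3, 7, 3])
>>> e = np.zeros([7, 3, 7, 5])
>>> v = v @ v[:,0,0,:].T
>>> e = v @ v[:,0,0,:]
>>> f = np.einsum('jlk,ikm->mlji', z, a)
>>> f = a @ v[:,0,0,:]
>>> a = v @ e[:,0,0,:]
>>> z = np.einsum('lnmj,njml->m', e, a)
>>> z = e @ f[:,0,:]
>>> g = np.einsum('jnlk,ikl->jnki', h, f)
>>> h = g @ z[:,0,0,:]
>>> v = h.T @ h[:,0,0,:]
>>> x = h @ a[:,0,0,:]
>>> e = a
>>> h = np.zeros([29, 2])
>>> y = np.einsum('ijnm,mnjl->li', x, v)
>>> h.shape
(29, 2)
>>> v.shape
(3, 7, 5, 3)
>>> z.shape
(3, 3, 2, 3)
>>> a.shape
(3, 3, 2, 3)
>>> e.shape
(3, 3, 2, 3)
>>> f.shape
(3, 7, 3)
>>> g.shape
(13, 5, 7, 3)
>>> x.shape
(13, 5, 7, 3)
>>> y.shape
(3, 13)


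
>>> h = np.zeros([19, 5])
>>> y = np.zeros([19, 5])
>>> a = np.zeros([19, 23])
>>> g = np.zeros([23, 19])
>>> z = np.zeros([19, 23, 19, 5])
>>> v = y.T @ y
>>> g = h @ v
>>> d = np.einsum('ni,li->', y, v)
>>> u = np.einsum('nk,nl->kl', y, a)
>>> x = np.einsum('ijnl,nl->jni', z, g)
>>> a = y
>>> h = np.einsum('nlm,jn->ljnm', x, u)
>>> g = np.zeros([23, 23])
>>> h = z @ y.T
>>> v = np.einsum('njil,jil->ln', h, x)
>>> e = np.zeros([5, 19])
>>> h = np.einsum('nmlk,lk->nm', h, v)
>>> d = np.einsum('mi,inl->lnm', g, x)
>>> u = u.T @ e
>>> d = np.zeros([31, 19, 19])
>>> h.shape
(19, 23)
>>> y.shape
(19, 5)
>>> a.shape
(19, 5)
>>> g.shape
(23, 23)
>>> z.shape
(19, 23, 19, 5)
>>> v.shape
(19, 19)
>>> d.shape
(31, 19, 19)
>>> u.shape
(23, 19)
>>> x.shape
(23, 19, 19)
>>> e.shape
(5, 19)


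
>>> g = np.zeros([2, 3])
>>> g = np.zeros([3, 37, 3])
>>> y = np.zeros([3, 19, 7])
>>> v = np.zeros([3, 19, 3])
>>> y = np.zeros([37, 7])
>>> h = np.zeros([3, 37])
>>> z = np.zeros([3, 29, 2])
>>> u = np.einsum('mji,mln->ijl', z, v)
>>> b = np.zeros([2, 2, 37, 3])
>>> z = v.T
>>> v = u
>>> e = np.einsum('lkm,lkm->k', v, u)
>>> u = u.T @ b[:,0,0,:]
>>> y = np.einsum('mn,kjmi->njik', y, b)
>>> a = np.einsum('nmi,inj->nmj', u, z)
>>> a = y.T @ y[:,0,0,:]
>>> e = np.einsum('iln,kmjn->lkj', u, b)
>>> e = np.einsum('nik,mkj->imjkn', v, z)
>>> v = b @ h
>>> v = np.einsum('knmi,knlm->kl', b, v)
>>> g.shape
(3, 37, 3)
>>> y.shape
(7, 2, 3, 2)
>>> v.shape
(2, 37)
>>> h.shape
(3, 37)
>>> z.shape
(3, 19, 3)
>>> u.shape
(19, 29, 3)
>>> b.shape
(2, 2, 37, 3)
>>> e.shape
(29, 3, 3, 19, 2)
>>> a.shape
(2, 3, 2, 2)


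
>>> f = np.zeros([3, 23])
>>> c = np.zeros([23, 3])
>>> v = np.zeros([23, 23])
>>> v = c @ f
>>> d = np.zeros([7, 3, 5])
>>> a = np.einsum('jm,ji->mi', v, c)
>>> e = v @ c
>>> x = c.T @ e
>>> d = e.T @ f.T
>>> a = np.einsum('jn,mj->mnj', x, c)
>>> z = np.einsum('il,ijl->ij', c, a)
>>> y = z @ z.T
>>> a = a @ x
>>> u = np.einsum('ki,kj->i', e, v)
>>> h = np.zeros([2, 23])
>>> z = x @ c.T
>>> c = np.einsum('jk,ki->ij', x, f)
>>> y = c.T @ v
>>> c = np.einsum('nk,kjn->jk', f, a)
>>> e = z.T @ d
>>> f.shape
(3, 23)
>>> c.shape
(3, 23)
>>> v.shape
(23, 23)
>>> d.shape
(3, 3)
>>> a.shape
(23, 3, 3)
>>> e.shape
(23, 3)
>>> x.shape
(3, 3)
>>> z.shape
(3, 23)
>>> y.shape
(3, 23)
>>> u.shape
(3,)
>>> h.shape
(2, 23)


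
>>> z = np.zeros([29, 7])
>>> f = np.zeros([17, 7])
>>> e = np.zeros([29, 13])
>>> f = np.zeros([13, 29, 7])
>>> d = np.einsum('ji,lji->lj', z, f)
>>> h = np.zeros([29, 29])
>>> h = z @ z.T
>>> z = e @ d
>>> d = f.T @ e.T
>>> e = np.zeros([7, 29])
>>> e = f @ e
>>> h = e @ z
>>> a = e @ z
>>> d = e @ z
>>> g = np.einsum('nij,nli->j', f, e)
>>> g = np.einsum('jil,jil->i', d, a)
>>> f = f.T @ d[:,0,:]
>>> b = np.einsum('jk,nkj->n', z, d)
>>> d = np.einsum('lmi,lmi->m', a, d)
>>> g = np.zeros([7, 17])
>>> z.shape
(29, 29)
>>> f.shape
(7, 29, 29)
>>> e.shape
(13, 29, 29)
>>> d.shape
(29,)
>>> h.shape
(13, 29, 29)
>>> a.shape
(13, 29, 29)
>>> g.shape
(7, 17)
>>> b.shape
(13,)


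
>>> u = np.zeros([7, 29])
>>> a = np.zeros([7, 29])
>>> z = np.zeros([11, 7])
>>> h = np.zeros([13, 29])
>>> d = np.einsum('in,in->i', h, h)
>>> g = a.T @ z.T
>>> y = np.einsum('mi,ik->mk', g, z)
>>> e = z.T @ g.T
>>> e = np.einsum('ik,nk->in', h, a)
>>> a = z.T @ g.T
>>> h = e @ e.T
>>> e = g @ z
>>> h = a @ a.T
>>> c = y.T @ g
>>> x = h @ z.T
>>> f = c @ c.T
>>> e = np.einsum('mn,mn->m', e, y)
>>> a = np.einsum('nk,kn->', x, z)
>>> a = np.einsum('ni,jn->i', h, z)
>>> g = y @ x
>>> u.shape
(7, 29)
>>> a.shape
(7,)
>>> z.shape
(11, 7)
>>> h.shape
(7, 7)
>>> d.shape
(13,)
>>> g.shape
(29, 11)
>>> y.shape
(29, 7)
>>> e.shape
(29,)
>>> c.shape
(7, 11)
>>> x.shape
(7, 11)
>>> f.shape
(7, 7)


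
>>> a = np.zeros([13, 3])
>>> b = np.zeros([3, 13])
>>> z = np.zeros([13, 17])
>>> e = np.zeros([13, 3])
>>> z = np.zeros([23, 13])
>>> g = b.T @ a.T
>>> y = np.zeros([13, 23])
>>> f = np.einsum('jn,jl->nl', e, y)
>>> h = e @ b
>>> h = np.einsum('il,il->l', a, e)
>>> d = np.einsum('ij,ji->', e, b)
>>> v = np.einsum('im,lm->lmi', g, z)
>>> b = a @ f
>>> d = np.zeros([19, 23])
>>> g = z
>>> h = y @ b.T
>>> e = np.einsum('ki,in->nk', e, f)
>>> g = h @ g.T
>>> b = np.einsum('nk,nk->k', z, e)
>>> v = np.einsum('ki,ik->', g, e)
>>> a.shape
(13, 3)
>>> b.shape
(13,)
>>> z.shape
(23, 13)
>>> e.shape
(23, 13)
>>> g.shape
(13, 23)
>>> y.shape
(13, 23)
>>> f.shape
(3, 23)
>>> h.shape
(13, 13)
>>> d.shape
(19, 23)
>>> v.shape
()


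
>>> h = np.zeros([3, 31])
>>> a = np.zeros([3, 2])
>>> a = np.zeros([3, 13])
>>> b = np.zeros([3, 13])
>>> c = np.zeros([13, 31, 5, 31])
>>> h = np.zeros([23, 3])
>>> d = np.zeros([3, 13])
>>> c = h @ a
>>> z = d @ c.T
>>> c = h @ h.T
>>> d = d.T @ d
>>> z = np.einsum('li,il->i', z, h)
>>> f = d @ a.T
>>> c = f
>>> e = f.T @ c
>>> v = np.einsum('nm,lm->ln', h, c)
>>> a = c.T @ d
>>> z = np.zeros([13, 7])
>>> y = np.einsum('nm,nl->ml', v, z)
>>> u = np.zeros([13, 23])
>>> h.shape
(23, 3)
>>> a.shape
(3, 13)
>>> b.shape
(3, 13)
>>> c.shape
(13, 3)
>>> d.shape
(13, 13)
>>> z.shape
(13, 7)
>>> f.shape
(13, 3)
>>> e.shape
(3, 3)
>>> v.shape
(13, 23)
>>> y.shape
(23, 7)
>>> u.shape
(13, 23)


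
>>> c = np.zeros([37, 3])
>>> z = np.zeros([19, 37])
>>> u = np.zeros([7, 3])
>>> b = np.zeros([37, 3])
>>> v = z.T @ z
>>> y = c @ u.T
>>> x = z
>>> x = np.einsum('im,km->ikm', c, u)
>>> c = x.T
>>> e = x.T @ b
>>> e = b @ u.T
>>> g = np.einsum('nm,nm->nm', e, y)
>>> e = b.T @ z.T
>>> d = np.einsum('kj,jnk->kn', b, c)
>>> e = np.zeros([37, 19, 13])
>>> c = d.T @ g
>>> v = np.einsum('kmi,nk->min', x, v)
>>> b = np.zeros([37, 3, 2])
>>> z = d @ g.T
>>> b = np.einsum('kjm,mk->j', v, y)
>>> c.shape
(7, 7)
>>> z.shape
(37, 37)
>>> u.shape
(7, 3)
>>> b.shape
(3,)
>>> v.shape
(7, 3, 37)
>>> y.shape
(37, 7)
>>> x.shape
(37, 7, 3)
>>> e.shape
(37, 19, 13)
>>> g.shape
(37, 7)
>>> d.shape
(37, 7)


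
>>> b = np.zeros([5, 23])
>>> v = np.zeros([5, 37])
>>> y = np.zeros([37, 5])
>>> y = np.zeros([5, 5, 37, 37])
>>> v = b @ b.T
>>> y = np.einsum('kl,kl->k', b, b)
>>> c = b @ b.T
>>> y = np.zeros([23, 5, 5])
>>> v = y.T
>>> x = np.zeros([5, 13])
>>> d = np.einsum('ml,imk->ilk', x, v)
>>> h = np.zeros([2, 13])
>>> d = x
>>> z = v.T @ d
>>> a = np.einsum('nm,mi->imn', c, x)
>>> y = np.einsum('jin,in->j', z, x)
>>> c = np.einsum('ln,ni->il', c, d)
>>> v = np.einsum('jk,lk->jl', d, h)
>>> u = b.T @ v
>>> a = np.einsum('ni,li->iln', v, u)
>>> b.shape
(5, 23)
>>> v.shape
(5, 2)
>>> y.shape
(23,)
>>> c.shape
(13, 5)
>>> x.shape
(5, 13)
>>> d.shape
(5, 13)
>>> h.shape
(2, 13)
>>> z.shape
(23, 5, 13)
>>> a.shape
(2, 23, 5)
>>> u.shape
(23, 2)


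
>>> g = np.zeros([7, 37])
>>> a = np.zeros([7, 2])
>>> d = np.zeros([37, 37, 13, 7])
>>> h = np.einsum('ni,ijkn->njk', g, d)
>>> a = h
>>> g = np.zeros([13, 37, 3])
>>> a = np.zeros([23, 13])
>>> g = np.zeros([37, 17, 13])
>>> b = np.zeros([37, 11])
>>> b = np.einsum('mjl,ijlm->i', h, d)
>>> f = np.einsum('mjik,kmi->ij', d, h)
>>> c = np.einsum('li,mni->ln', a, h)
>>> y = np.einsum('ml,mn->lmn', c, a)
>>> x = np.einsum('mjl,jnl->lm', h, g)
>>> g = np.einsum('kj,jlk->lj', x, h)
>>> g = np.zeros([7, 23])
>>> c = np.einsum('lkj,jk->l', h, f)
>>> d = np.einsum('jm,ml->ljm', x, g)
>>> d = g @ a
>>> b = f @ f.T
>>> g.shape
(7, 23)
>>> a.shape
(23, 13)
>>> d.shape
(7, 13)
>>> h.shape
(7, 37, 13)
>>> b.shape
(13, 13)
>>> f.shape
(13, 37)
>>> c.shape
(7,)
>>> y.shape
(37, 23, 13)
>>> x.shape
(13, 7)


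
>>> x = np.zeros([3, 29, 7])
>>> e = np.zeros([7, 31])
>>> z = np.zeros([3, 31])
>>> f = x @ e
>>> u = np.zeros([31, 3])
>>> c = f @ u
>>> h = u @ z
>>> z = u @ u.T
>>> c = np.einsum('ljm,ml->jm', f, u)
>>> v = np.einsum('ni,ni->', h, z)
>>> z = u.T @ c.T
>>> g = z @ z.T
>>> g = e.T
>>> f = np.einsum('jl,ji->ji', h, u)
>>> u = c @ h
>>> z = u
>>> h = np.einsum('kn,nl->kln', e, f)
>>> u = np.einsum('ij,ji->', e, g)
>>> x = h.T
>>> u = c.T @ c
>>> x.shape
(31, 3, 7)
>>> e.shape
(7, 31)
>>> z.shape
(29, 31)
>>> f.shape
(31, 3)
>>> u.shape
(31, 31)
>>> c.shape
(29, 31)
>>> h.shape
(7, 3, 31)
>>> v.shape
()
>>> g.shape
(31, 7)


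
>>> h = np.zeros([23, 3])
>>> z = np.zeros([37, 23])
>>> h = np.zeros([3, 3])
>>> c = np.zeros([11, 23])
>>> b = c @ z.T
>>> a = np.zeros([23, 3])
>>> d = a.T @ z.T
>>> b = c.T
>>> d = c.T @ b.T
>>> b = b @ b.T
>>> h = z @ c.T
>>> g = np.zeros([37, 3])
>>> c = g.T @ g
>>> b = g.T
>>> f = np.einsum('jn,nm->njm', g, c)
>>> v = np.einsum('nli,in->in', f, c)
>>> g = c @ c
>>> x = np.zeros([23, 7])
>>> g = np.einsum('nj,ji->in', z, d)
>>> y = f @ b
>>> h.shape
(37, 11)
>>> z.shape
(37, 23)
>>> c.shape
(3, 3)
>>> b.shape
(3, 37)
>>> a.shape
(23, 3)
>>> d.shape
(23, 23)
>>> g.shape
(23, 37)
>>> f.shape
(3, 37, 3)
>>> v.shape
(3, 3)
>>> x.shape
(23, 7)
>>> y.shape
(3, 37, 37)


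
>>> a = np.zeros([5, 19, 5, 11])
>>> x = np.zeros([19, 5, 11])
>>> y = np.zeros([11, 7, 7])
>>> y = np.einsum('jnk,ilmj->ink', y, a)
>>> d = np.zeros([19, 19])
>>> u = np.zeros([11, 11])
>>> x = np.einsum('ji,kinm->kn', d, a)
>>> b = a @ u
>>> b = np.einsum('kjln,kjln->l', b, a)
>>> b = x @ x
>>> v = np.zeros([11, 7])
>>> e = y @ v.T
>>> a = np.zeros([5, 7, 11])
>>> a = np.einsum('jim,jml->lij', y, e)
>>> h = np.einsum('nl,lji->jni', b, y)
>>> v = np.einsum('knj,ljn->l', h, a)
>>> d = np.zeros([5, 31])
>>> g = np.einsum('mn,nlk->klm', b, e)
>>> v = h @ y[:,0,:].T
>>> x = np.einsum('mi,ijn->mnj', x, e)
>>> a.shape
(11, 7, 5)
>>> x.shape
(5, 11, 7)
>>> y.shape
(5, 7, 7)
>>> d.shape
(5, 31)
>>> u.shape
(11, 11)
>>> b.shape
(5, 5)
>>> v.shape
(7, 5, 5)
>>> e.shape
(5, 7, 11)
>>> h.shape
(7, 5, 7)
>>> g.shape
(11, 7, 5)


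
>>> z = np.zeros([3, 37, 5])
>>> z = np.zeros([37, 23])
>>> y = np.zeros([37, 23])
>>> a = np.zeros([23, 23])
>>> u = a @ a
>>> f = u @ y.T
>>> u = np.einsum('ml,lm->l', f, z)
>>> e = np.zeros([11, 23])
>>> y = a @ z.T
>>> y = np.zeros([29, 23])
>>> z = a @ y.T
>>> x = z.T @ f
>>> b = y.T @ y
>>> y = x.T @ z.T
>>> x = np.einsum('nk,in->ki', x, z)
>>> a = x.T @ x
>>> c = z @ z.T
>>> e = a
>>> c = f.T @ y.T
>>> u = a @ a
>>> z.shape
(23, 29)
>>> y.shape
(37, 23)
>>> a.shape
(23, 23)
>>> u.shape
(23, 23)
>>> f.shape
(23, 37)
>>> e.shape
(23, 23)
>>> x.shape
(37, 23)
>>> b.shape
(23, 23)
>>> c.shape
(37, 37)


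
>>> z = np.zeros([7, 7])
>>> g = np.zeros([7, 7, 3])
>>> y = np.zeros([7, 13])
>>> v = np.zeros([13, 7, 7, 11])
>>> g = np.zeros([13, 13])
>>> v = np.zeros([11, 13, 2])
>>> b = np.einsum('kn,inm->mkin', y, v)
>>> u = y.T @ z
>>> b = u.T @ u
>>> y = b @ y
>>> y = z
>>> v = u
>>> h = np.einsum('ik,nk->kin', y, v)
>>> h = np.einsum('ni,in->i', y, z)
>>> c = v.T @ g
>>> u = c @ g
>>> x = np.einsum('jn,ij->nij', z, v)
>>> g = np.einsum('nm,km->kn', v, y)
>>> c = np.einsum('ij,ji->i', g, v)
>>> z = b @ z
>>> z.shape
(7, 7)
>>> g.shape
(7, 13)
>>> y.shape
(7, 7)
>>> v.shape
(13, 7)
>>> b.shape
(7, 7)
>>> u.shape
(7, 13)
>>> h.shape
(7,)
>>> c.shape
(7,)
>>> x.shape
(7, 13, 7)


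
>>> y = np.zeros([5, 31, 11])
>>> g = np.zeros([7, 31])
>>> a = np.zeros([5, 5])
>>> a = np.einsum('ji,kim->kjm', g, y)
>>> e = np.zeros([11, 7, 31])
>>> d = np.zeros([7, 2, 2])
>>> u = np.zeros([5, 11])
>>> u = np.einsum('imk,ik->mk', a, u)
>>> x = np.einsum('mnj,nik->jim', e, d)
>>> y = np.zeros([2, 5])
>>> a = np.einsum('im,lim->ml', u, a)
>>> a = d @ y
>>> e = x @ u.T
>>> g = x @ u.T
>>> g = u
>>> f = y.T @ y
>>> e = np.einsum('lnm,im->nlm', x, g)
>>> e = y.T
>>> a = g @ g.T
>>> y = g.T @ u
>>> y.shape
(11, 11)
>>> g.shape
(7, 11)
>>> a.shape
(7, 7)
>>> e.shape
(5, 2)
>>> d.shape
(7, 2, 2)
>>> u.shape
(7, 11)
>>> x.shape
(31, 2, 11)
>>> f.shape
(5, 5)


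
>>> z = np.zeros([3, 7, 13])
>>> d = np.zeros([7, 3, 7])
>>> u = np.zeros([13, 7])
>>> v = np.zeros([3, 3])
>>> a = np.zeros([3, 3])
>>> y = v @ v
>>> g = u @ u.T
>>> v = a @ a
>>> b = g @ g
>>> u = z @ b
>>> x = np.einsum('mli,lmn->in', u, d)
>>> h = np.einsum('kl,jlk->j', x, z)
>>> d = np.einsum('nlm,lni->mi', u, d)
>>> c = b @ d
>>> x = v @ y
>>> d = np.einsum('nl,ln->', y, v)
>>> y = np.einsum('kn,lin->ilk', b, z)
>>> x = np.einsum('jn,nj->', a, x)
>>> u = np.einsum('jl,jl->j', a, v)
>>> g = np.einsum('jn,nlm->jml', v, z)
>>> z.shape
(3, 7, 13)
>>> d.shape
()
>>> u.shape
(3,)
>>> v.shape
(3, 3)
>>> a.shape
(3, 3)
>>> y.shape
(7, 3, 13)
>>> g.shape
(3, 13, 7)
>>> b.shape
(13, 13)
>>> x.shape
()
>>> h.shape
(3,)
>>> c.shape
(13, 7)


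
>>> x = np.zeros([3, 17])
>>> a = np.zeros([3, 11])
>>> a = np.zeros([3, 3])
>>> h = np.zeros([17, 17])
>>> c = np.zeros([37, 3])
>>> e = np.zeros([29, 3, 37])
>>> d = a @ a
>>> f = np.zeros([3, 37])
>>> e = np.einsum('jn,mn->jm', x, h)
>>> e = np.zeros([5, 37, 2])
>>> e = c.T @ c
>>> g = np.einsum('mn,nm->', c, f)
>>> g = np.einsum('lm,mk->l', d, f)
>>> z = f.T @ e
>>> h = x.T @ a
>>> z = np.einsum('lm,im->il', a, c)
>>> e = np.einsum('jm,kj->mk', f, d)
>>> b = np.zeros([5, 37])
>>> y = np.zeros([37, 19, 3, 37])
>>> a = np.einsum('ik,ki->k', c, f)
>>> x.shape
(3, 17)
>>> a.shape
(3,)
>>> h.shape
(17, 3)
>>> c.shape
(37, 3)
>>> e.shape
(37, 3)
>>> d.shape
(3, 3)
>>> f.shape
(3, 37)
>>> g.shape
(3,)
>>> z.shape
(37, 3)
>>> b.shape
(5, 37)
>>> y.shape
(37, 19, 3, 37)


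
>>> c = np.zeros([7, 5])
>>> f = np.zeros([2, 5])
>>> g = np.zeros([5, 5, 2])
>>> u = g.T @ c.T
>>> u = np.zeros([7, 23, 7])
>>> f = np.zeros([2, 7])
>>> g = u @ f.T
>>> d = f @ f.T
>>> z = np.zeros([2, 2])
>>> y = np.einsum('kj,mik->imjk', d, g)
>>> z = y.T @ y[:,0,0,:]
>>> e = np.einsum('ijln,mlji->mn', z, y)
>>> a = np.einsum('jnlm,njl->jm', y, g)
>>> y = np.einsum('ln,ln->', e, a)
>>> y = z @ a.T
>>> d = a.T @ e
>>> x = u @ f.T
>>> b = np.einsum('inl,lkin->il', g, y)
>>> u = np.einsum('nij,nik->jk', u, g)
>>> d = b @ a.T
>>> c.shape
(7, 5)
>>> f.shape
(2, 7)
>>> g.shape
(7, 23, 2)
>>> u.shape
(7, 2)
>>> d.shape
(7, 23)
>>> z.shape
(2, 2, 7, 2)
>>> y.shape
(2, 2, 7, 23)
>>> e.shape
(23, 2)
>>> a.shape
(23, 2)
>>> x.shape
(7, 23, 2)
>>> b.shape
(7, 2)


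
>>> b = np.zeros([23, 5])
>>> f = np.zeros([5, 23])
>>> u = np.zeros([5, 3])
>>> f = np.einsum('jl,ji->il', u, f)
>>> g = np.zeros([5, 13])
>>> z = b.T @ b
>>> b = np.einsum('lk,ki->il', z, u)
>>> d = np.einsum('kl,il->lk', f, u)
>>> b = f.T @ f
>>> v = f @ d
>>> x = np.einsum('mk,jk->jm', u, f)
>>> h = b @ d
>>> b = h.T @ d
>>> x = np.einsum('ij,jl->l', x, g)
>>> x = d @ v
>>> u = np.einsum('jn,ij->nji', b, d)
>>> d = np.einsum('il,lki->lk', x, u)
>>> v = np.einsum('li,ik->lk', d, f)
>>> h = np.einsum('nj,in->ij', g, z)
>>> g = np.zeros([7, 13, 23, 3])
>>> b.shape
(23, 23)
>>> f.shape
(23, 3)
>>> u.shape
(23, 23, 3)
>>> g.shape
(7, 13, 23, 3)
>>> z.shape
(5, 5)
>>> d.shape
(23, 23)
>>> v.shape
(23, 3)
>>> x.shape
(3, 23)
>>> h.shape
(5, 13)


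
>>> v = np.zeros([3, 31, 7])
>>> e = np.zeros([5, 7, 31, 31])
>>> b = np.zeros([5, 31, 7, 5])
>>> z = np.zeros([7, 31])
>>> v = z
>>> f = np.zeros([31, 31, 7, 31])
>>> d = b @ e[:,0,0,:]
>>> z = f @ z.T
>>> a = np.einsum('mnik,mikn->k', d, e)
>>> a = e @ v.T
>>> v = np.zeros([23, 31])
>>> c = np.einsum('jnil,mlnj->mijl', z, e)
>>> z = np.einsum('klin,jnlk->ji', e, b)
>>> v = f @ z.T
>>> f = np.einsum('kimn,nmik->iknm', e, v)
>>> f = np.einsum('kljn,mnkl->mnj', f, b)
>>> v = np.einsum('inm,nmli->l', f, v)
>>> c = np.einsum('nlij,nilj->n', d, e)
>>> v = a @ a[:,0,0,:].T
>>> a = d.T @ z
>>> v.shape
(5, 7, 31, 5)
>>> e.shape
(5, 7, 31, 31)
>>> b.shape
(5, 31, 7, 5)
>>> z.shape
(5, 31)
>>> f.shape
(5, 31, 31)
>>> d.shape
(5, 31, 7, 31)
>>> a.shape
(31, 7, 31, 31)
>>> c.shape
(5,)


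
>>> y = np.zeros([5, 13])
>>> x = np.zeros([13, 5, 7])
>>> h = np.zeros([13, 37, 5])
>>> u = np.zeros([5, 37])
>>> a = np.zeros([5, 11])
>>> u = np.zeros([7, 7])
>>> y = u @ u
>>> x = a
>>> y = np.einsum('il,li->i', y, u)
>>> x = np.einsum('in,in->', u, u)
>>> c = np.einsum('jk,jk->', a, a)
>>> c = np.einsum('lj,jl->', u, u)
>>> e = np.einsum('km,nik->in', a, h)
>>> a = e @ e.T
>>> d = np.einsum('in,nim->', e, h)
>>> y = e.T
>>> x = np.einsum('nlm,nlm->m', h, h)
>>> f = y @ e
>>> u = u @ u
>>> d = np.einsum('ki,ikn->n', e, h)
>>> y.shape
(13, 37)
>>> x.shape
(5,)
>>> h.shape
(13, 37, 5)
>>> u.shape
(7, 7)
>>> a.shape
(37, 37)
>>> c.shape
()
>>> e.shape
(37, 13)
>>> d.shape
(5,)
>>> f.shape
(13, 13)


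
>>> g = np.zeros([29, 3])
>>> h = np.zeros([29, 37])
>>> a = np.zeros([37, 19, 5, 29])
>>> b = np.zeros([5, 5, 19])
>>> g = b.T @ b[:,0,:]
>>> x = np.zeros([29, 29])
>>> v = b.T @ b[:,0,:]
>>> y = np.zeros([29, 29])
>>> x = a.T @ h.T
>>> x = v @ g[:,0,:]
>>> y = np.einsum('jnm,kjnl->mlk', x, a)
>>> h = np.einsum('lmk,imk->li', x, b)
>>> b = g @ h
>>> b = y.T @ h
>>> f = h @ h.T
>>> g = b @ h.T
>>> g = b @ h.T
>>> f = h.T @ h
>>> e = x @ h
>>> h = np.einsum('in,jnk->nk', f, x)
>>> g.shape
(37, 29, 19)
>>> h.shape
(5, 19)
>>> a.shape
(37, 19, 5, 29)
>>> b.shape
(37, 29, 5)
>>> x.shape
(19, 5, 19)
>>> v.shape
(19, 5, 19)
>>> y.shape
(19, 29, 37)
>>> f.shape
(5, 5)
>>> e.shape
(19, 5, 5)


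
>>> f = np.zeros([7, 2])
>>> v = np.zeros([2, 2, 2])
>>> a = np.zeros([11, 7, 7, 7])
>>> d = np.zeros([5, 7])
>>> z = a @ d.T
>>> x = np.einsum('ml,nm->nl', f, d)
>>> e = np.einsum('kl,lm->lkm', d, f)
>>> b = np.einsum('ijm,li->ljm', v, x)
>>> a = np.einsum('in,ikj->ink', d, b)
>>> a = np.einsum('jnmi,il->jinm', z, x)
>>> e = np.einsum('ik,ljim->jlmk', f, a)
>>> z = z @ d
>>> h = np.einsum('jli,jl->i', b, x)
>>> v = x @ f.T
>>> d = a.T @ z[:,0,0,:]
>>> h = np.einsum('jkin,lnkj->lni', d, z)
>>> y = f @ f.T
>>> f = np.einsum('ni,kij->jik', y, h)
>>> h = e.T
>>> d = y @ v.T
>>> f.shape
(5, 7, 11)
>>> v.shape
(5, 7)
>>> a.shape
(11, 5, 7, 7)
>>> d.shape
(7, 5)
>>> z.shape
(11, 7, 7, 7)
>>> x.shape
(5, 2)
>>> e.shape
(5, 11, 7, 2)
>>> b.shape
(5, 2, 2)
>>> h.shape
(2, 7, 11, 5)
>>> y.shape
(7, 7)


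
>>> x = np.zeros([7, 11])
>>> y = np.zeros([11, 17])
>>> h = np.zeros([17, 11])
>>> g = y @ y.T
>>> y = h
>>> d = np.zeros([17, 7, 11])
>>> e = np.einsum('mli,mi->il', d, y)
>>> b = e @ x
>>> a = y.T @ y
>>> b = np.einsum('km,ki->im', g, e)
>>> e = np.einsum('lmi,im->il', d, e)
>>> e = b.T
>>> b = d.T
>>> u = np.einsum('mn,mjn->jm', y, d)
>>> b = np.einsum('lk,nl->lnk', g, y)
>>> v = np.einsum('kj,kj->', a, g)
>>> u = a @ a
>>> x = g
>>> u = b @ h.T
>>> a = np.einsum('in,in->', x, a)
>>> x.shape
(11, 11)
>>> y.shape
(17, 11)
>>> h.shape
(17, 11)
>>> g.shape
(11, 11)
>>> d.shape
(17, 7, 11)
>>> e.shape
(11, 7)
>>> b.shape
(11, 17, 11)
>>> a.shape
()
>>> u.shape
(11, 17, 17)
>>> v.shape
()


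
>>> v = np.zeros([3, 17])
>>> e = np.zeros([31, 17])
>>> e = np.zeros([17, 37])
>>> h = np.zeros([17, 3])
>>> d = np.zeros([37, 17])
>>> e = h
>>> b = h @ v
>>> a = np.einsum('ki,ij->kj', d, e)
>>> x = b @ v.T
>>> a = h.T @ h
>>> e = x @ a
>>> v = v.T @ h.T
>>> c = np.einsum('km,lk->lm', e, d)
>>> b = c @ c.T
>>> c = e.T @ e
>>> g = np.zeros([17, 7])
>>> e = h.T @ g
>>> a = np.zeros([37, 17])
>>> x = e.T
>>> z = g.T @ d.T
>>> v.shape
(17, 17)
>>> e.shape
(3, 7)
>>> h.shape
(17, 3)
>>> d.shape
(37, 17)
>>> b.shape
(37, 37)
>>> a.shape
(37, 17)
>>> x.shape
(7, 3)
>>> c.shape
(3, 3)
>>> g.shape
(17, 7)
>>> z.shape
(7, 37)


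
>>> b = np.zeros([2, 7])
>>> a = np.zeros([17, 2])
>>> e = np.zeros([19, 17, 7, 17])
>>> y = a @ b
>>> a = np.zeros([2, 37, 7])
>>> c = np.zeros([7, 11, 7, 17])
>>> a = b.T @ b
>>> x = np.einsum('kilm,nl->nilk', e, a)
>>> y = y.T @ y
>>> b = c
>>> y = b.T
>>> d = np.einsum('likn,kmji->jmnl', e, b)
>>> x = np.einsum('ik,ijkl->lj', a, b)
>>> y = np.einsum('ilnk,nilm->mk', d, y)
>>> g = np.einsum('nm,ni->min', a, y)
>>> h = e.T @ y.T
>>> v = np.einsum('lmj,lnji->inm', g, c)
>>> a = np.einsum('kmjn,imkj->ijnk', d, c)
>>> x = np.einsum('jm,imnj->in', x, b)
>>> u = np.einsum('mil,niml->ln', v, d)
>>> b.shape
(7, 11, 7, 17)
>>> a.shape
(7, 17, 19, 7)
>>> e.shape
(19, 17, 7, 17)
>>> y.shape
(7, 19)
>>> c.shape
(7, 11, 7, 17)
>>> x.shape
(7, 7)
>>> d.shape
(7, 11, 17, 19)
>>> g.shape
(7, 19, 7)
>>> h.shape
(17, 7, 17, 7)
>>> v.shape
(17, 11, 19)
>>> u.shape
(19, 7)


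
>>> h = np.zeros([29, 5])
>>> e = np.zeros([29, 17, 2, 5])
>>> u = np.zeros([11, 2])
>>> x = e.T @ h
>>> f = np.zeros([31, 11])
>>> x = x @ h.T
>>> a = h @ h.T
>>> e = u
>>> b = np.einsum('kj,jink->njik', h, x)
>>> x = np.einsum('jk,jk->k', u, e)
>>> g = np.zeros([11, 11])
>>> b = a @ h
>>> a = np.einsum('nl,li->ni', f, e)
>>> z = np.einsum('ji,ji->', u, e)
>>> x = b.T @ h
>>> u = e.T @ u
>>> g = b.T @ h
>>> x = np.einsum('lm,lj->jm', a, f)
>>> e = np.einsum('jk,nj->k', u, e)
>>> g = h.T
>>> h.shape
(29, 5)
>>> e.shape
(2,)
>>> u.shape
(2, 2)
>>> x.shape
(11, 2)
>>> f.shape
(31, 11)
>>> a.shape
(31, 2)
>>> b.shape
(29, 5)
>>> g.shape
(5, 29)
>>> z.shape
()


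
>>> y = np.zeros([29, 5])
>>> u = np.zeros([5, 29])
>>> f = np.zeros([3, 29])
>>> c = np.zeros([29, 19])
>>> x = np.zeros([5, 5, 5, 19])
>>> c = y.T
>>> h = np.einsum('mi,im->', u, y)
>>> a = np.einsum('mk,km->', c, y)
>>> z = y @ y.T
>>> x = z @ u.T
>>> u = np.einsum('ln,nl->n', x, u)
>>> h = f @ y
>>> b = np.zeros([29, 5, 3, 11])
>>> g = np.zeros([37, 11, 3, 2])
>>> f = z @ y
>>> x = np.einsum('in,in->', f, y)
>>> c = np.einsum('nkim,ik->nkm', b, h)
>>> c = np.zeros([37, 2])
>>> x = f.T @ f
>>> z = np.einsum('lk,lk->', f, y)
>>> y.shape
(29, 5)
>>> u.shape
(5,)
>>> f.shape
(29, 5)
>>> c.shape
(37, 2)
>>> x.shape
(5, 5)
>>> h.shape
(3, 5)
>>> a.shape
()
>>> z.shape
()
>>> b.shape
(29, 5, 3, 11)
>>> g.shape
(37, 11, 3, 2)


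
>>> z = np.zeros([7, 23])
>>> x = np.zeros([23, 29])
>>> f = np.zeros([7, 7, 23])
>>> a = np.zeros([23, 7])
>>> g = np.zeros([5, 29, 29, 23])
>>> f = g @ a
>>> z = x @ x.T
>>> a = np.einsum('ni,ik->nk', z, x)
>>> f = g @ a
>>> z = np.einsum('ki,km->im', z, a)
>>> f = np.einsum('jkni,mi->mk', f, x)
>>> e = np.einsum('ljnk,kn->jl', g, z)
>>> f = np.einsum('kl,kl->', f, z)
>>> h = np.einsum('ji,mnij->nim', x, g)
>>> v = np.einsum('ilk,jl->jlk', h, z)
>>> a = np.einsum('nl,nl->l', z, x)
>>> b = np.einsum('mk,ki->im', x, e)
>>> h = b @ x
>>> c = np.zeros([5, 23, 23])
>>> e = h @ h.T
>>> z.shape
(23, 29)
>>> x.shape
(23, 29)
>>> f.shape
()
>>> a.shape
(29,)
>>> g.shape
(5, 29, 29, 23)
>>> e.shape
(5, 5)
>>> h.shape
(5, 29)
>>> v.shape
(23, 29, 5)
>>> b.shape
(5, 23)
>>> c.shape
(5, 23, 23)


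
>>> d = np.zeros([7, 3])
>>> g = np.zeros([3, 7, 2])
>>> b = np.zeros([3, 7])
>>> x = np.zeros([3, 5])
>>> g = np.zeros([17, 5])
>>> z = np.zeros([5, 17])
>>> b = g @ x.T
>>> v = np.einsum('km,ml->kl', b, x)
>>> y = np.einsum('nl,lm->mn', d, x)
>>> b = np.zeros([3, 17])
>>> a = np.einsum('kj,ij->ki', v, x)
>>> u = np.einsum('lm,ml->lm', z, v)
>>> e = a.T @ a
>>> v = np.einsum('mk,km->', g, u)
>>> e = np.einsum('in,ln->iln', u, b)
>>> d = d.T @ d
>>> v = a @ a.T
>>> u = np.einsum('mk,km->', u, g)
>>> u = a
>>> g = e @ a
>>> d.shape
(3, 3)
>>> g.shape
(5, 3, 3)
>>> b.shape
(3, 17)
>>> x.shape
(3, 5)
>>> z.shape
(5, 17)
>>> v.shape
(17, 17)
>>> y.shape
(5, 7)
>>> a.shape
(17, 3)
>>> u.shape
(17, 3)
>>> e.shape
(5, 3, 17)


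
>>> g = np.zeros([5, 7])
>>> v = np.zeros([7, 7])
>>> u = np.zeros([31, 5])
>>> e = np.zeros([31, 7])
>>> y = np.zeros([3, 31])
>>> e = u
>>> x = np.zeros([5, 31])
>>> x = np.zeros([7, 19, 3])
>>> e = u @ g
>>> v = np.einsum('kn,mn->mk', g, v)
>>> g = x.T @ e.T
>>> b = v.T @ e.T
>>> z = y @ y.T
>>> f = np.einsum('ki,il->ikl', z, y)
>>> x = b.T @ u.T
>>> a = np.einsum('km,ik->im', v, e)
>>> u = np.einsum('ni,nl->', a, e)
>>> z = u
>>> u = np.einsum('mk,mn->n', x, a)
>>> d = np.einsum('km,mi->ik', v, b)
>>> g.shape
(3, 19, 31)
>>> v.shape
(7, 5)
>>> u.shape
(5,)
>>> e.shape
(31, 7)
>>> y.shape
(3, 31)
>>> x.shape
(31, 31)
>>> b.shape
(5, 31)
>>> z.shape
()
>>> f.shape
(3, 3, 31)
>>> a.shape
(31, 5)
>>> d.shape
(31, 7)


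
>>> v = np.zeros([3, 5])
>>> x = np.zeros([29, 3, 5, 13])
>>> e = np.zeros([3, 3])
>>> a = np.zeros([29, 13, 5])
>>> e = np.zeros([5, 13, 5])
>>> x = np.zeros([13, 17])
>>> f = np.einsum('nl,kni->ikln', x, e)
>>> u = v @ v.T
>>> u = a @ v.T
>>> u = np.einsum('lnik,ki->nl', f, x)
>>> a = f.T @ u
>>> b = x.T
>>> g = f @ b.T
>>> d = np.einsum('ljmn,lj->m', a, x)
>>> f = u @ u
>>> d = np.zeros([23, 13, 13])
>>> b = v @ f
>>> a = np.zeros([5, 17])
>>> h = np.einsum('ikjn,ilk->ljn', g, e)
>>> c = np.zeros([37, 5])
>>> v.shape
(3, 5)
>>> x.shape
(13, 17)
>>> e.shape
(5, 13, 5)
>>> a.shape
(5, 17)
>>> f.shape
(5, 5)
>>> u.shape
(5, 5)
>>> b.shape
(3, 5)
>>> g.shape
(5, 5, 17, 17)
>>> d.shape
(23, 13, 13)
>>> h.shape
(13, 17, 17)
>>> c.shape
(37, 5)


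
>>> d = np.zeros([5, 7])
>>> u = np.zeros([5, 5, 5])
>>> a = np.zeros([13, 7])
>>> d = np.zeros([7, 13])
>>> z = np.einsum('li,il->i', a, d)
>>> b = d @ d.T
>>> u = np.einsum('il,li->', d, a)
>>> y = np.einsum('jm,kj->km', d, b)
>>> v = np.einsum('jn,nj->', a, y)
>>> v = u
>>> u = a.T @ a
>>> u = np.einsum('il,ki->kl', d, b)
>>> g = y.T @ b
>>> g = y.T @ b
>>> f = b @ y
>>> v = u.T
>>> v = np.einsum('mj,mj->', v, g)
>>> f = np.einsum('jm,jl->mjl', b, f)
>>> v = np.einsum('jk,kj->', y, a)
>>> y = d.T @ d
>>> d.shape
(7, 13)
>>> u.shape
(7, 13)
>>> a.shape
(13, 7)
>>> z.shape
(7,)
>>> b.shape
(7, 7)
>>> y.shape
(13, 13)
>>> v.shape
()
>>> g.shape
(13, 7)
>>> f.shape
(7, 7, 13)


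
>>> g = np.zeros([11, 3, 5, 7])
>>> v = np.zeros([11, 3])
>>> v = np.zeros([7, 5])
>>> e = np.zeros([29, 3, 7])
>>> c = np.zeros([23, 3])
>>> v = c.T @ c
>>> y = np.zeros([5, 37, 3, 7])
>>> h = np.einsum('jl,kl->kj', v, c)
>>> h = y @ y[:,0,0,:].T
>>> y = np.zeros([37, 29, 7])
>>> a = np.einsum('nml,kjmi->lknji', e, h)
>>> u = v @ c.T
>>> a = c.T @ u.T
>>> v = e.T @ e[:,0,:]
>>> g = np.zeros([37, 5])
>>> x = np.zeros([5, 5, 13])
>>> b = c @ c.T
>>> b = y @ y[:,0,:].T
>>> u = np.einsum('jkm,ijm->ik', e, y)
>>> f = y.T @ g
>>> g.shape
(37, 5)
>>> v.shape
(7, 3, 7)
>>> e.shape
(29, 3, 7)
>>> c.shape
(23, 3)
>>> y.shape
(37, 29, 7)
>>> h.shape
(5, 37, 3, 5)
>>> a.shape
(3, 3)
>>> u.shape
(37, 3)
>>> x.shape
(5, 5, 13)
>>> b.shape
(37, 29, 37)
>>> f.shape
(7, 29, 5)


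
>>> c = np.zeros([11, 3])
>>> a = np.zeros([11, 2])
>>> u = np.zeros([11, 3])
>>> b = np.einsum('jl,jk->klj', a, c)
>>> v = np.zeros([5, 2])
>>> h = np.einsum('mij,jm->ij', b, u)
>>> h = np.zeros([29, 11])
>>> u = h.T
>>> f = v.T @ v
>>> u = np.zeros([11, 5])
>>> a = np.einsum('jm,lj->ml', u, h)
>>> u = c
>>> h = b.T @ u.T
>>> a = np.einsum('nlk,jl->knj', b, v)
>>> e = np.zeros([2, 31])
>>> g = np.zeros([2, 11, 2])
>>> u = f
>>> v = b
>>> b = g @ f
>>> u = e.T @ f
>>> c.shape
(11, 3)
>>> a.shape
(11, 3, 5)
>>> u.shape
(31, 2)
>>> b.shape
(2, 11, 2)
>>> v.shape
(3, 2, 11)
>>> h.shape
(11, 2, 11)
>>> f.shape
(2, 2)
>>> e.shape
(2, 31)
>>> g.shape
(2, 11, 2)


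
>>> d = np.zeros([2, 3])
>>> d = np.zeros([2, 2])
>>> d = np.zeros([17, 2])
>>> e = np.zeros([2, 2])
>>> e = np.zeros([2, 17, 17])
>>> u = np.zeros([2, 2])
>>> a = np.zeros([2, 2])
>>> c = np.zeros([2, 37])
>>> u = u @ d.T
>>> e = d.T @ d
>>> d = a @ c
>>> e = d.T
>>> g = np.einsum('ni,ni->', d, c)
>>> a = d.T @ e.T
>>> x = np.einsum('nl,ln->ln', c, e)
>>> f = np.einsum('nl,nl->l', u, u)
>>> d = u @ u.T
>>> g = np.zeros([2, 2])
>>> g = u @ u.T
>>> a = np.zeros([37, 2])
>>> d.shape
(2, 2)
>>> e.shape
(37, 2)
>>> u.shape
(2, 17)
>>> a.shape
(37, 2)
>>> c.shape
(2, 37)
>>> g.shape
(2, 2)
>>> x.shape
(37, 2)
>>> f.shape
(17,)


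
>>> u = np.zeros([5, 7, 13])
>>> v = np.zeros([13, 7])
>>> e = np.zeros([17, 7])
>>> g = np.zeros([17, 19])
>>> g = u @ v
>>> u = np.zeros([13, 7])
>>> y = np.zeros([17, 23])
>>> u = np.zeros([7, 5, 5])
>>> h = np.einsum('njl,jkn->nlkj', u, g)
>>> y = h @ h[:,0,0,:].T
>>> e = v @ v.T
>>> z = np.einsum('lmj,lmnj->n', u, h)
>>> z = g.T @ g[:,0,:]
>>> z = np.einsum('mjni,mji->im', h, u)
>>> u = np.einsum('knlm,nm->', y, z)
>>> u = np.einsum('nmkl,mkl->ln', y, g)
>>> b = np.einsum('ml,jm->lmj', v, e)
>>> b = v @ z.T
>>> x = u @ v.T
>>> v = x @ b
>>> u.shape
(7, 7)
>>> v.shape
(7, 5)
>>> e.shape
(13, 13)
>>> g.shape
(5, 7, 7)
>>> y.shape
(7, 5, 7, 7)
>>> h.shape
(7, 5, 7, 5)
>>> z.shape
(5, 7)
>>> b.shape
(13, 5)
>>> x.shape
(7, 13)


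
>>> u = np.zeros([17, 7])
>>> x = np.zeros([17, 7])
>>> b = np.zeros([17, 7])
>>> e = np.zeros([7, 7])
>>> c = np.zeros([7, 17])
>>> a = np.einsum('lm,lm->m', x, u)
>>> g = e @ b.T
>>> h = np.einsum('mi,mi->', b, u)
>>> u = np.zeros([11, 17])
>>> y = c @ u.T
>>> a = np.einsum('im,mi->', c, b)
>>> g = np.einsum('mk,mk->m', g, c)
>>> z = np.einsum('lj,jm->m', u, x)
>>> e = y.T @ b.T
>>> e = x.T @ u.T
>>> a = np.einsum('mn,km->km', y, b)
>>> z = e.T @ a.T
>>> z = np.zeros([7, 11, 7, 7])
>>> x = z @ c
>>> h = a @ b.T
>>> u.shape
(11, 17)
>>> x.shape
(7, 11, 7, 17)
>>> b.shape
(17, 7)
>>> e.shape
(7, 11)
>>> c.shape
(7, 17)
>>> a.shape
(17, 7)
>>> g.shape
(7,)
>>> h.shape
(17, 17)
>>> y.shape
(7, 11)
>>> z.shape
(7, 11, 7, 7)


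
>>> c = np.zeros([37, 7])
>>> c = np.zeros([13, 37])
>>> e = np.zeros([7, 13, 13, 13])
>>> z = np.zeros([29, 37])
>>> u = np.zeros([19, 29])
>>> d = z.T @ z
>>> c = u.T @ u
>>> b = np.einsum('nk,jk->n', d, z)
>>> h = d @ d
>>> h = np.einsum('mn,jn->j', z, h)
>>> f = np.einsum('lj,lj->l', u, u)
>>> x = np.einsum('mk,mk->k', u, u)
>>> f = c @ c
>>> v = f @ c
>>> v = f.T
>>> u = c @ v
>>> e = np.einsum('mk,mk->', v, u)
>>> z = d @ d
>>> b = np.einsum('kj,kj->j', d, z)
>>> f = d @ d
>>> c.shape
(29, 29)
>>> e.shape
()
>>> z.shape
(37, 37)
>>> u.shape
(29, 29)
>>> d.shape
(37, 37)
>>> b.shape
(37,)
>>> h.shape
(37,)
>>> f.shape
(37, 37)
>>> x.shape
(29,)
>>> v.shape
(29, 29)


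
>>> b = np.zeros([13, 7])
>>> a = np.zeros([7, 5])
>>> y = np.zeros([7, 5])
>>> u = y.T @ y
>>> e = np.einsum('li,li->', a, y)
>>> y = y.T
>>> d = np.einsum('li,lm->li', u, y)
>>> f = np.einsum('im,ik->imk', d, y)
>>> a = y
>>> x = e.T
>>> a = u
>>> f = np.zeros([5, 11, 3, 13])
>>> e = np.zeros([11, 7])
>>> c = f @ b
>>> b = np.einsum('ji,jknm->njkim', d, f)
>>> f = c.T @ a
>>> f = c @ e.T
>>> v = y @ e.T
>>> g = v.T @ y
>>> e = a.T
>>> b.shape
(3, 5, 11, 5, 13)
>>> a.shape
(5, 5)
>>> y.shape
(5, 7)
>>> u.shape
(5, 5)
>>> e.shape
(5, 5)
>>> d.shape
(5, 5)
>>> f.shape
(5, 11, 3, 11)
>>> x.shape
()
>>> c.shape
(5, 11, 3, 7)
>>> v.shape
(5, 11)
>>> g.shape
(11, 7)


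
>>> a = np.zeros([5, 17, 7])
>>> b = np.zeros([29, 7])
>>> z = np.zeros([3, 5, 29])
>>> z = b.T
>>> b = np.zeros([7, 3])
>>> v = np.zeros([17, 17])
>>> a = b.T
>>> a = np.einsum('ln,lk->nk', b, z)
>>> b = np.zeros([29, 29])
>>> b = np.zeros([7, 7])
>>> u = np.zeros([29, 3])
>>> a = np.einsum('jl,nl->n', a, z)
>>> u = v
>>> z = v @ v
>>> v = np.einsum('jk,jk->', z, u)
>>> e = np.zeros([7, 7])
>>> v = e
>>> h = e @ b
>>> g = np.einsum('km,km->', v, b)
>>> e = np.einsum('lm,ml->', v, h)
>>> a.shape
(7,)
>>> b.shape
(7, 7)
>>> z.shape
(17, 17)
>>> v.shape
(7, 7)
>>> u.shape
(17, 17)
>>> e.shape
()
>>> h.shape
(7, 7)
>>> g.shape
()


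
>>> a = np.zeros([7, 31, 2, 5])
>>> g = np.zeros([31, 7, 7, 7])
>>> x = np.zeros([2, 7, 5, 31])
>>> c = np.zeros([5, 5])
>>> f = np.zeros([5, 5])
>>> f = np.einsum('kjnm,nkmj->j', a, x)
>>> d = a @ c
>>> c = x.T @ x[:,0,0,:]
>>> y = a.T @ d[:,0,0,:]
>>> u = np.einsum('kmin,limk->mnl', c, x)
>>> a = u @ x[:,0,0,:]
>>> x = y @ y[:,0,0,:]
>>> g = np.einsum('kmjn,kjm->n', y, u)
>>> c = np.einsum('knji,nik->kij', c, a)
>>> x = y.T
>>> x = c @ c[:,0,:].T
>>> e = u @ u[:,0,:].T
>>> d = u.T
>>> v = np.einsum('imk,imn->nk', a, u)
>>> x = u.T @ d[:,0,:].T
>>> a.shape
(5, 31, 31)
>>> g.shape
(5,)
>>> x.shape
(2, 31, 2)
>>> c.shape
(31, 31, 7)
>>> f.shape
(31,)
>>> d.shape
(2, 31, 5)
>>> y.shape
(5, 2, 31, 5)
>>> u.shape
(5, 31, 2)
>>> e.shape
(5, 31, 5)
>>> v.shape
(2, 31)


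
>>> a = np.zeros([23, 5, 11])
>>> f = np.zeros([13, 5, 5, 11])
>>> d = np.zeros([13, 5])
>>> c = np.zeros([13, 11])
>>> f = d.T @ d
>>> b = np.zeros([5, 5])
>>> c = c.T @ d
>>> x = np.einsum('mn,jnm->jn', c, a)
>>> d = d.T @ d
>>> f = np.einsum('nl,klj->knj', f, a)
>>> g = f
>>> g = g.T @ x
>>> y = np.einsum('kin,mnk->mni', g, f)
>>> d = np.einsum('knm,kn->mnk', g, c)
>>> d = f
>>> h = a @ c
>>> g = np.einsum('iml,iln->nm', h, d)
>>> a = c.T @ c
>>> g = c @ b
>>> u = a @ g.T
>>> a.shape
(5, 5)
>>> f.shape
(23, 5, 11)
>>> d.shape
(23, 5, 11)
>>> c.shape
(11, 5)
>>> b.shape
(5, 5)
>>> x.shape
(23, 5)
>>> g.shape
(11, 5)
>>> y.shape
(23, 5, 5)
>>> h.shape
(23, 5, 5)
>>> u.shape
(5, 11)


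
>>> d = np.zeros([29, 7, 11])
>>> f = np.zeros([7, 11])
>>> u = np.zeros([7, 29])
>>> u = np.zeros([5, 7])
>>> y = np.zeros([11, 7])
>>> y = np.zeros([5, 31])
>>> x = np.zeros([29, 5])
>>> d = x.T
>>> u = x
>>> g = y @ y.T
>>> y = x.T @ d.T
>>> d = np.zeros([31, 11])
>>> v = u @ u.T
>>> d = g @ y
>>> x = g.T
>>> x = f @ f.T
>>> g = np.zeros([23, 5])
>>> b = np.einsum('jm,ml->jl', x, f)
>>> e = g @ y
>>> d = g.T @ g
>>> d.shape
(5, 5)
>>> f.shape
(7, 11)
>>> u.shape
(29, 5)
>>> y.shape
(5, 5)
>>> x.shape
(7, 7)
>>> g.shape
(23, 5)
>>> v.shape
(29, 29)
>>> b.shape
(7, 11)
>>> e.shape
(23, 5)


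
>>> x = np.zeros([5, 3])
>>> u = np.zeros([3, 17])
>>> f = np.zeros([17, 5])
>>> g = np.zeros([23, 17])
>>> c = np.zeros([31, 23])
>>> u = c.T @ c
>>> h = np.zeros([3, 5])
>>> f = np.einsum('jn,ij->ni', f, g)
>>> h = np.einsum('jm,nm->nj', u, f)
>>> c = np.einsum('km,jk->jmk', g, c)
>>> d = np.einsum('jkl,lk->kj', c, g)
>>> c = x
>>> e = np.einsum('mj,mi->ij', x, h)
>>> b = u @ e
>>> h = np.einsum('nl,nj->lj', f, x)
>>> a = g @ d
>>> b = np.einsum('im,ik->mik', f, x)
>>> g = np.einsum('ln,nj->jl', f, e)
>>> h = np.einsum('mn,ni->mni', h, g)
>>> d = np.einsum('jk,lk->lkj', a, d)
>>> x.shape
(5, 3)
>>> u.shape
(23, 23)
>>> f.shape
(5, 23)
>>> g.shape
(3, 5)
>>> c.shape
(5, 3)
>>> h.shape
(23, 3, 5)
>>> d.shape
(17, 31, 23)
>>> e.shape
(23, 3)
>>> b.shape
(23, 5, 3)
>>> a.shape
(23, 31)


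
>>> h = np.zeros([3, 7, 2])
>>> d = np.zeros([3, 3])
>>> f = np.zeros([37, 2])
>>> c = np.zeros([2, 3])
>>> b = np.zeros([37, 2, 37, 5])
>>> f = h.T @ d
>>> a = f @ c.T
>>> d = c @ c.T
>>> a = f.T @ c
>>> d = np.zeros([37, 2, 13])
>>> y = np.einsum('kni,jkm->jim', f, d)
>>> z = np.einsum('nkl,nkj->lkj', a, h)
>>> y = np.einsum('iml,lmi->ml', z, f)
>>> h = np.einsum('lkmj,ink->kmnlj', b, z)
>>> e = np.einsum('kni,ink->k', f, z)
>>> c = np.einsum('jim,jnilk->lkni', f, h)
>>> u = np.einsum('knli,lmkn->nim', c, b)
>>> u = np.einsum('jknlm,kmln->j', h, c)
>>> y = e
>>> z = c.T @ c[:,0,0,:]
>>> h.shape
(2, 37, 7, 37, 5)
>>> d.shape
(37, 2, 13)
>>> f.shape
(2, 7, 3)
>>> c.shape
(37, 5, 37, 7)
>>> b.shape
(37, 2, 37, 5)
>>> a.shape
(3, 7, 3)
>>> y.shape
(2,)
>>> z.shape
(7, 37, 5, 7)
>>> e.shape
(2,)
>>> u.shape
(2,)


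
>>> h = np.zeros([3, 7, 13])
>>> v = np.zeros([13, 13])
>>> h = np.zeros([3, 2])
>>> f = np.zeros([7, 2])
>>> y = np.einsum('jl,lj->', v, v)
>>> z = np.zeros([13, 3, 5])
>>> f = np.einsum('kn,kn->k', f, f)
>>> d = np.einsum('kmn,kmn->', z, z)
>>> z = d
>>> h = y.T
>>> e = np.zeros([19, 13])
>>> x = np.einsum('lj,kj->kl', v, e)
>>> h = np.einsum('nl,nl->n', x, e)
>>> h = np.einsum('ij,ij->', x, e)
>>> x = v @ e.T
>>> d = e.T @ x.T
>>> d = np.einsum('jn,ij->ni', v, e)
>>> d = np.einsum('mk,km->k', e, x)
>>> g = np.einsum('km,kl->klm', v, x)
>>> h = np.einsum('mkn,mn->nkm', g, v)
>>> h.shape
(13, 19, 13)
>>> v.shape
(13, 13)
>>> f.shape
(7,)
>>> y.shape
()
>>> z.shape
()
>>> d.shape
(13,)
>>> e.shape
(19, 13)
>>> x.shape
(13, 19)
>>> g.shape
(13, 19, 13)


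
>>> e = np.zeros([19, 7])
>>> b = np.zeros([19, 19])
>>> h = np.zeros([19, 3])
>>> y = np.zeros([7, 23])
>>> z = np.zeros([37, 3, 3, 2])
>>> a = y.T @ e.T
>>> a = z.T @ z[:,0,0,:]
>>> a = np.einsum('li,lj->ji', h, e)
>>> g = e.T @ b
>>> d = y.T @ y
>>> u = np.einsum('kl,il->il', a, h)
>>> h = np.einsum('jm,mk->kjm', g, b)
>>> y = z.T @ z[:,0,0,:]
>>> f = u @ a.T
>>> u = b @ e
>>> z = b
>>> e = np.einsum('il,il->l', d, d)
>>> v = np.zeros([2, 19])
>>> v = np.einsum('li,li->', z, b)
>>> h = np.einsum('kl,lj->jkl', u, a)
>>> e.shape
(23,)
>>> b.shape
(19, 19)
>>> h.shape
(3, 19, 7)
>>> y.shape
(2, 3, 3, 2)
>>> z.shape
(19, 19)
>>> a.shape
(7, 3)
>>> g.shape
(7, 19)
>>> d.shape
(23, 23)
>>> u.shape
(19, 7)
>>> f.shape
(19, 7)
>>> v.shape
()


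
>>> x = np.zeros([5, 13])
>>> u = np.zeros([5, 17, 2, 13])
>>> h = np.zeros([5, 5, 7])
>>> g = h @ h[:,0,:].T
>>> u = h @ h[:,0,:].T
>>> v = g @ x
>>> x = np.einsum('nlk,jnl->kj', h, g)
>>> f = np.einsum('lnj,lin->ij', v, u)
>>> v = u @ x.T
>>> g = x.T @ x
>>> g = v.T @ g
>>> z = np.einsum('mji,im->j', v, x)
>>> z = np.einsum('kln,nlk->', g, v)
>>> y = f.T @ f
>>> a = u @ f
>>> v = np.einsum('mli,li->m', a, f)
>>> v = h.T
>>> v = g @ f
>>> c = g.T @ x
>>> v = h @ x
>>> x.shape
(7, 5)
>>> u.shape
(5, 5, 5)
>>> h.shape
(5, 5, 7)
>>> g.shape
(7, 5, 5)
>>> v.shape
(5, 5, 5)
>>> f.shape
(5, 13)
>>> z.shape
()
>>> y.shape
(13, 13)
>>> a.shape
(5, 5, 13)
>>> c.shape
(5, 5, 5)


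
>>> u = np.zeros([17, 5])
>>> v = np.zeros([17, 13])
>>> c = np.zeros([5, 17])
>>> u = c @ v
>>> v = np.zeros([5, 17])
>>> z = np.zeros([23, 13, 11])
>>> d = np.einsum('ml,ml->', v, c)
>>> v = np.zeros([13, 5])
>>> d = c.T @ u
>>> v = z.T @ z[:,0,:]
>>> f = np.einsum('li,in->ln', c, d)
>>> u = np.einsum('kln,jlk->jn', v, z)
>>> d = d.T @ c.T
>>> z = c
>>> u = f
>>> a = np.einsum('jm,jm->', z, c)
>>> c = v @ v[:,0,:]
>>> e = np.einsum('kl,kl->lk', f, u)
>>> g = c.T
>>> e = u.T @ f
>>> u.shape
(5, 13)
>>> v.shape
(11, 13, 11)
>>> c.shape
(11, 13, 11)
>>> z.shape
(5, 17)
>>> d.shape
(13, 5)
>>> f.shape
(5, 13)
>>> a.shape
()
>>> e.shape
(13, 13)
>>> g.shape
(11, 13, 11)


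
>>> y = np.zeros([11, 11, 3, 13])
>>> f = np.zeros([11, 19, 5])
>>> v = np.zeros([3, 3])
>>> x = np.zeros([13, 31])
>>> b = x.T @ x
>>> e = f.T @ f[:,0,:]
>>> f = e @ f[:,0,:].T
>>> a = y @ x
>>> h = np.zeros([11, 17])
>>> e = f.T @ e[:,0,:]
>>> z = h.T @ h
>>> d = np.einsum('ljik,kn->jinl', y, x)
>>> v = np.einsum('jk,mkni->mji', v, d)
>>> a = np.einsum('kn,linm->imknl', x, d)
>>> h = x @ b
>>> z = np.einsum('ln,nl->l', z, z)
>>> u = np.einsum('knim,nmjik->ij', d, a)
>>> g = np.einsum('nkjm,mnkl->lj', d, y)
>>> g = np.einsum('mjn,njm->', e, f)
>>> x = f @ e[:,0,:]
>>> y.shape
(11, 11, 3, 13)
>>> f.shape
(5, 19, 11)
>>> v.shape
(11, 3, 11)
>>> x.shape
(5, 19, 5)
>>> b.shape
(31, 31)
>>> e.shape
(11, 19, 5)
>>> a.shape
(3, 11, 13, 31, 11)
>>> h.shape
(13, 31)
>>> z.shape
(17,)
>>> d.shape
(11, 3, 31, 11)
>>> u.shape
(31, 13)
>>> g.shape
()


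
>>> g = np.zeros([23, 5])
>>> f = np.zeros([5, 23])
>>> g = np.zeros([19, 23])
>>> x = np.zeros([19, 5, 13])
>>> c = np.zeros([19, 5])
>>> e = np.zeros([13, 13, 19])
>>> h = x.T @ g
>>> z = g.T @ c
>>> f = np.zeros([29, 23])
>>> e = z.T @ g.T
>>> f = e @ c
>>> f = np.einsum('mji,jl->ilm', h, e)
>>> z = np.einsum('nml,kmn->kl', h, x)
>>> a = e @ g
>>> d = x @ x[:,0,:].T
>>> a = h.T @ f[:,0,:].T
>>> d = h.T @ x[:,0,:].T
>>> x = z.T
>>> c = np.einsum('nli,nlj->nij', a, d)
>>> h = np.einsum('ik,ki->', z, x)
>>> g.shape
(19, 23)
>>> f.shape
(23, 19, 13)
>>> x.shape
(23, 19)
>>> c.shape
(23, 23, 19)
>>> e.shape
(5, 19)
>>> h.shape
()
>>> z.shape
(19, 23)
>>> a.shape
(23, 5, 23)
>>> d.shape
(23, 5, 19)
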